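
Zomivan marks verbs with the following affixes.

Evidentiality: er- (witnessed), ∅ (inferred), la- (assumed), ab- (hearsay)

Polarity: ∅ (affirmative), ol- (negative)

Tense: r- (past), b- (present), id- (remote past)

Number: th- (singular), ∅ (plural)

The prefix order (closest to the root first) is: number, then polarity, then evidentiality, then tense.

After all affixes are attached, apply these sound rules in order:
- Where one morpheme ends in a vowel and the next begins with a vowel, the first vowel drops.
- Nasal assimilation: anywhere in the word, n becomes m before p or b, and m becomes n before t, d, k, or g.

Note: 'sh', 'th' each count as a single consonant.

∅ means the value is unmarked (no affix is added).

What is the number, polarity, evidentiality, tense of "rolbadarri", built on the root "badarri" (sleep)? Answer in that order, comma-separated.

plural, negative, inferred, past

Segment: r-ol-badarri.
number: ∅ → plural.
polarity: ol- → negative.
evidentiality: ∅ → inferred.
tense: r- → past.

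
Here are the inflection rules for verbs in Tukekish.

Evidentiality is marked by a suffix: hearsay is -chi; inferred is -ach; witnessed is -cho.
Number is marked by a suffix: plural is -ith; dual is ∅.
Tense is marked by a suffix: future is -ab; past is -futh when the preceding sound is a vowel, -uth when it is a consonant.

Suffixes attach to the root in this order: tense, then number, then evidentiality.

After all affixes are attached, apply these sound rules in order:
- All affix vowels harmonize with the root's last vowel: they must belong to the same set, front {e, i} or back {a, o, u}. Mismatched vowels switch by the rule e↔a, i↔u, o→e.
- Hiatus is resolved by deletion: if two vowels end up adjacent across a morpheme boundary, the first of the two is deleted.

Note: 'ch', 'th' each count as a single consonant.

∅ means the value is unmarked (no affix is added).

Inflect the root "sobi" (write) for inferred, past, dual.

Attach tense past -futh (after vowel 'i') → sobifuth.
number = dual: zero marking, form stays sobifuth.
Attach evidentiality inferred -ach → sobifuthach.
Apply vowel harmony: sobifuthach → sobifithech.
Vowel deletion: no change.

sobifithech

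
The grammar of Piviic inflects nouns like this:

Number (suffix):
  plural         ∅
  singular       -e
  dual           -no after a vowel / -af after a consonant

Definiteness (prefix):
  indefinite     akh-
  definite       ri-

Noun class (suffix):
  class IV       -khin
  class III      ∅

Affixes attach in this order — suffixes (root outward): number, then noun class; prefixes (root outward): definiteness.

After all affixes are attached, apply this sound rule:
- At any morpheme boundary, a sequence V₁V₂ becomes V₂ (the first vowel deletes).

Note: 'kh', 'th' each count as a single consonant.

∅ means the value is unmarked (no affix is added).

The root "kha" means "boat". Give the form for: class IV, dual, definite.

Attach definiteness definite ri- → rikha.
Attach number dual -no (after vowel 'a') → rikhano.
Attach noun class class IV -khin → rikhanokhin.
Vowel deletion: no change.

rikhanokhin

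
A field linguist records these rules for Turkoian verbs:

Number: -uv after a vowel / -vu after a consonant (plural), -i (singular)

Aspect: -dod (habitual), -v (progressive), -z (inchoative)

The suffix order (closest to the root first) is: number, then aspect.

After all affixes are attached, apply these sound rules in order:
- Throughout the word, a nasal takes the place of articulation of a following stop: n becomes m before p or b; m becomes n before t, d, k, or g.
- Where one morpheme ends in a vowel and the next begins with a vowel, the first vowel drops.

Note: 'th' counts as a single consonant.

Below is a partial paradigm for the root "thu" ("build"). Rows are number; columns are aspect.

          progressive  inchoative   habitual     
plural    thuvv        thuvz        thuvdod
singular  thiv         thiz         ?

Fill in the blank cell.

Attach number singular -i → thui.
Attach aspect habitual -dod → thuidod.
Nasal assimilation: no change.
Apply vowel deletion: thuidod → thidod.

thidod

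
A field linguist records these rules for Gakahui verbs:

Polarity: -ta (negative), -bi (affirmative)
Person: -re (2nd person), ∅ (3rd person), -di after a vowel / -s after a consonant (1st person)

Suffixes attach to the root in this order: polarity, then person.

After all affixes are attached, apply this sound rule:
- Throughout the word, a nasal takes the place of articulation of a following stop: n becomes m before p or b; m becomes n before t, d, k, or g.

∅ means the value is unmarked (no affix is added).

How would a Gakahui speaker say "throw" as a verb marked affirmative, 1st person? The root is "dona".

Attach polarity affirmative -bi → donabi.
Attach person 1st person -di (after vowel 'i') → donabidi.
Nasal assimilation: no change.

donabidi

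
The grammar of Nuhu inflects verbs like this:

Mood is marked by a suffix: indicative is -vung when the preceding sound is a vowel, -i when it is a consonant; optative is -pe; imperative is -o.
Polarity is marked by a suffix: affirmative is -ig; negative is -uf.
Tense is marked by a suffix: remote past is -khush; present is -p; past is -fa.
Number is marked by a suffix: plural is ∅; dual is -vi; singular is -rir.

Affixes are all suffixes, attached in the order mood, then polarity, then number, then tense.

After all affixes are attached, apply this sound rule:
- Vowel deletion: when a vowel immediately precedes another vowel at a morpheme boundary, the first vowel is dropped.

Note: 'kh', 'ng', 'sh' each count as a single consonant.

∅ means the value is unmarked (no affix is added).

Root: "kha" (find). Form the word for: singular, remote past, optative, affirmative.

Attach mood optative -pe → khape.
Attach polarity affirmative -ig → khapeig.
Attach number singular -rir → khapeigrir.
Attach tense remote past -khush → khapeigrirkhush.
Apply vowel deletion: khapeigrirkhush → khapigrirkhush.

khapigrirkhush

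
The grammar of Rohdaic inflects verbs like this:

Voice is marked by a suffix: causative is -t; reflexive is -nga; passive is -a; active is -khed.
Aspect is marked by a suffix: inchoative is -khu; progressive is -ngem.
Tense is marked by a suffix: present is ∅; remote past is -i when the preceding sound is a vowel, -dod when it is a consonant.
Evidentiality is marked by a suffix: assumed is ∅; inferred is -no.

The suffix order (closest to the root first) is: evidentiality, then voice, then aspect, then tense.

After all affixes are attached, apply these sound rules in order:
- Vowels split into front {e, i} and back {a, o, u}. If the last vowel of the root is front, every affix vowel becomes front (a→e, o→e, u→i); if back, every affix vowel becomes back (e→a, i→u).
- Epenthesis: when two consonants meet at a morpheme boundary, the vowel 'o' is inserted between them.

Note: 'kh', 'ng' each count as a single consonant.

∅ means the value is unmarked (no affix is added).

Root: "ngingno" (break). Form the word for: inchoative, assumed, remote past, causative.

ngingnotokhuu

evidentiality = assumed: zero marking, form stays ngingno.
Attach voice causative -t → ngingnot.
Attach aspect inchoative -khu → ngingnotkhu.
Attach tense remote past -i (after vowel 'u') → ngingnotkhui.
Apply vowel harmony: ngingnotkhui → ngingnotkhuu.
Apply epenthesis: ngingnotkhuu → ngingnotokhuu.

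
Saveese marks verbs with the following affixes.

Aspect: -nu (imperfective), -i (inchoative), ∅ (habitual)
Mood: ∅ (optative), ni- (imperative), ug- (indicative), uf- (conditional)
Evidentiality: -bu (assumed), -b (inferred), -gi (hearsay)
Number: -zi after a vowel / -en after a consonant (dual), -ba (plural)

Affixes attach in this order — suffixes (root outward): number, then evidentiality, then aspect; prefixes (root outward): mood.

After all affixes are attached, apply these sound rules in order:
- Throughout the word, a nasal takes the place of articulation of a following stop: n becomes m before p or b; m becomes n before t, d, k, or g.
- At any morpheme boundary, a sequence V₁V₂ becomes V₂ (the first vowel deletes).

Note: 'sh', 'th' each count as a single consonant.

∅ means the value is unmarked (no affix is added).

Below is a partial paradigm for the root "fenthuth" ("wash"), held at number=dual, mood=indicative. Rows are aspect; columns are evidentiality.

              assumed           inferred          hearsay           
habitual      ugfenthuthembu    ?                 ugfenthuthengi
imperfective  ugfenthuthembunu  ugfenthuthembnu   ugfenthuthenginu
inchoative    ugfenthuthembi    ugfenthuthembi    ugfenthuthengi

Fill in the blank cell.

ugfenthuthemb

Attach number dual -en (after consonant 'th') → fenthuthen.
Attach evidentiality inferred -b → fenthuthenb.
aspect = habitual: zero marking, form stays fenthuthenb.
Attach mood indicative ug- → ugfenthuthenb.
Apply nasal assimilation: ugfenthuthenb → ugfenthuthemb.
Vowel deletion: no change.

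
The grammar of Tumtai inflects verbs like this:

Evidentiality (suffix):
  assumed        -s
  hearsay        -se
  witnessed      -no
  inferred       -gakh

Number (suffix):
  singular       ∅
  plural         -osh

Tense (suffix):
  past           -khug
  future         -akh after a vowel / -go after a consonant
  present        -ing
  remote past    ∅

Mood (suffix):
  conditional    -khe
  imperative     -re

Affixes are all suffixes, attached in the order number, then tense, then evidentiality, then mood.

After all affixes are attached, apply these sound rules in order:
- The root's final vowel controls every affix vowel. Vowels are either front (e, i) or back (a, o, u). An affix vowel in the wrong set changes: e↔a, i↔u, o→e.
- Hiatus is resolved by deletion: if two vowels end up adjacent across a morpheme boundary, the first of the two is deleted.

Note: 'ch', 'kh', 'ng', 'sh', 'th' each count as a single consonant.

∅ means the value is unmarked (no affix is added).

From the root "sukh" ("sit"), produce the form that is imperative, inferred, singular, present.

number = singular: zero marking, form stays sukh.
Attach tense present -ing → sukhing.
Attach evidentiality inferred -gakh → sukhinggakh.
Attach mood imperative -re → sukhinggakhre.
Apply vowel harmony: sukhinggakhre → sukhunggakhra.
Vowel deletion: no change.

sukhunggakhra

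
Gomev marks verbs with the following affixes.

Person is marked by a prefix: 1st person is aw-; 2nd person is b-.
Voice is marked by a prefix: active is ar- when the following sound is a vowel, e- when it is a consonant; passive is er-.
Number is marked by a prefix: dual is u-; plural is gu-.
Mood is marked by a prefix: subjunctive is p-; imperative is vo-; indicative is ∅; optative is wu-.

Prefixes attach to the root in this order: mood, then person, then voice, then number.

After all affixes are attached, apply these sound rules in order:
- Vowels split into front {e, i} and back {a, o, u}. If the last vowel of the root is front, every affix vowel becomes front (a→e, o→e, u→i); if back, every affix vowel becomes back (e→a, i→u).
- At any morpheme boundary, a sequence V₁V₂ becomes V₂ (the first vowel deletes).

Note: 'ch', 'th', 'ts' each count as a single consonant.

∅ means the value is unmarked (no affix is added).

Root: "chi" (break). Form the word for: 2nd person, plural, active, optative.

gebwichi

Attach mood optative wu- → wuchi.
Attach person 2nd person b- → bwuchi.
Attach voice active e- (before consonant 'b') → ebwuchi.
Attach number plural gu- → guebwuchi.
Apply vowel harmony: guebwuchi → giebwichi.
Apply vowel deletion: giebwichi → gebwichi.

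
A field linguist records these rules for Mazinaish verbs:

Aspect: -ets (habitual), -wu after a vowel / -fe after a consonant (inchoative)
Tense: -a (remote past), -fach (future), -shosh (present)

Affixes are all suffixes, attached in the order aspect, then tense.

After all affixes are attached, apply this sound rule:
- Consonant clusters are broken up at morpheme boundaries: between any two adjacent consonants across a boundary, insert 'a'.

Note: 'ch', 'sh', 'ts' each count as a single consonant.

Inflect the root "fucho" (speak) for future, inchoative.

fuchowufach

Attach aspect inchoative -wu (after vowel 'o') → fuchowu.
Attach tense future -fach → fuchowufach.
Epenthesis: no change.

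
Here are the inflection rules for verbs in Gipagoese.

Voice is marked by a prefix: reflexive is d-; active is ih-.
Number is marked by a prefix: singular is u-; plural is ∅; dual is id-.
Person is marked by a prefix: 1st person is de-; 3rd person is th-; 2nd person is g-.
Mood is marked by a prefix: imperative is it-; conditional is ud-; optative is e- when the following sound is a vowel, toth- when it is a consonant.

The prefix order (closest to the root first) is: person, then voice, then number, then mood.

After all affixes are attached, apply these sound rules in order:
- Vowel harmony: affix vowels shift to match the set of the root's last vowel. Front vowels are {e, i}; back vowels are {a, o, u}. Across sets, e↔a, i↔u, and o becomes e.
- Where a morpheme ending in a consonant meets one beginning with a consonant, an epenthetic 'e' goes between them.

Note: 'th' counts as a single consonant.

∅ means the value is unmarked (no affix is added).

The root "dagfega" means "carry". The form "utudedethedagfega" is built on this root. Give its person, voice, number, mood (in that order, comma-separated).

Segment: it-id-d-th-dagfega.
person: th- → 3rd person.
voice: d- → reflexive.
number: id- → dual.
mood: it- → imperative.

3rd person, reflexive, dual, imperative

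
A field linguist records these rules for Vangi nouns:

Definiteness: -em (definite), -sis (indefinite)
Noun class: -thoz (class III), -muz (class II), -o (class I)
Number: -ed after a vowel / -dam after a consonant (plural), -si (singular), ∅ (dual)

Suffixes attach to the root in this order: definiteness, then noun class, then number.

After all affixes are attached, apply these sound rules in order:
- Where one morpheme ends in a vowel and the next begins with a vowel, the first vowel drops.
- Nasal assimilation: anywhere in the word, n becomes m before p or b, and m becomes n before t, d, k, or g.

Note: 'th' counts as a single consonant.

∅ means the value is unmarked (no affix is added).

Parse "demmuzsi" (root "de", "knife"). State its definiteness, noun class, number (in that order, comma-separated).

Segment: de-em-muz-si.
definiteness: -em → definite.
noun class: -muz → class II.
number: -si → singular.

definite, class II, singular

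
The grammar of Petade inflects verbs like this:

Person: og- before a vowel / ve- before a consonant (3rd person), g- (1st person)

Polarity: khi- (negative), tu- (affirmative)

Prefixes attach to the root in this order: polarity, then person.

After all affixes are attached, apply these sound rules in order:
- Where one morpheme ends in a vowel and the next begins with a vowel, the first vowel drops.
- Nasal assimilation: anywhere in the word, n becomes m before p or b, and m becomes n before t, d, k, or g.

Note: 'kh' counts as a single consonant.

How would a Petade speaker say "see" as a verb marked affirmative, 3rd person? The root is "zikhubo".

Attach polarity affirmative tu- → tuzikhubo.
Attach person 3rd person ve- (before consonant 't') → vetuzikhubo.
Vowel deletion: no change.
Nasal assimilation: no change.

vetuzikhubo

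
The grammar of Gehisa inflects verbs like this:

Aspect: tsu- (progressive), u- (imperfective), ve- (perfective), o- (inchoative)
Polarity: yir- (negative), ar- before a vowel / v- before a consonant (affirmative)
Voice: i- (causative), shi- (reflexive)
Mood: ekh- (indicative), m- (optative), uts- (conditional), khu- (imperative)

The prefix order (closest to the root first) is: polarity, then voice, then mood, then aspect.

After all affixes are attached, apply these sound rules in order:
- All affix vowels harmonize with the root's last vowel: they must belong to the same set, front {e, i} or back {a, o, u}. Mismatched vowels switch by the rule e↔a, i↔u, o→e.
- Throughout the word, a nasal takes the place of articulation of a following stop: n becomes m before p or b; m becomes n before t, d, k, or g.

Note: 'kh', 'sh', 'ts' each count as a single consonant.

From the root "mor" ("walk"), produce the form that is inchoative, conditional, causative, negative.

Attach polarity negative yir- → yirmor.
Attach voice causative i- → iyirmor.
Attach mood conditional uts- → utsiyirmor.
Attach aspect inchoative o- → outsiyirmor.
Apply vowel harmony: outsiyirmor → outsuyurmor.
Nasal assimilation: no change.

outsuyurmor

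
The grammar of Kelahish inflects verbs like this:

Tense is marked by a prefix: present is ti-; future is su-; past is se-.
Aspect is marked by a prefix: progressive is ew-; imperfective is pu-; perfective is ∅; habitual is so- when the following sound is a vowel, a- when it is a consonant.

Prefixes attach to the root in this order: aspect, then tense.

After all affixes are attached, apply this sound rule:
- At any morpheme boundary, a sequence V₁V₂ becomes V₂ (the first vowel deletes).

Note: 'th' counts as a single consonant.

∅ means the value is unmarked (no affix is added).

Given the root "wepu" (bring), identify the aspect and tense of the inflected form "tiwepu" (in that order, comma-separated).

Segment: ti-wepu.
aspect: ∅ → perfective.
tense: ti- → present.

perfective, present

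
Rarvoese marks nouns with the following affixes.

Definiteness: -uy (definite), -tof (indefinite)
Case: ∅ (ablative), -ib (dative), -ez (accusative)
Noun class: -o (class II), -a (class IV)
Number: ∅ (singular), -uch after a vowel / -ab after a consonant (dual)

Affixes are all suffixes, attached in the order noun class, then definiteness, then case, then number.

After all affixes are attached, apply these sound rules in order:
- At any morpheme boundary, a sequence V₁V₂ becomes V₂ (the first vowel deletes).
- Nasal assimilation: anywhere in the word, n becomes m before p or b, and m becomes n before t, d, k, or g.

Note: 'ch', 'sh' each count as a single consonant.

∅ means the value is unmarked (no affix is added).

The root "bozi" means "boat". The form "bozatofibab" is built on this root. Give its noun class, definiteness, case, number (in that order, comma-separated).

class IV, indefinite, dative, dual

Segment: bozi-a-tof-ib-ab.
noun class: -a → class IV.
definiteness: -tof → indefinite.
case: -ib → dative.
number: -uch/ab → dual.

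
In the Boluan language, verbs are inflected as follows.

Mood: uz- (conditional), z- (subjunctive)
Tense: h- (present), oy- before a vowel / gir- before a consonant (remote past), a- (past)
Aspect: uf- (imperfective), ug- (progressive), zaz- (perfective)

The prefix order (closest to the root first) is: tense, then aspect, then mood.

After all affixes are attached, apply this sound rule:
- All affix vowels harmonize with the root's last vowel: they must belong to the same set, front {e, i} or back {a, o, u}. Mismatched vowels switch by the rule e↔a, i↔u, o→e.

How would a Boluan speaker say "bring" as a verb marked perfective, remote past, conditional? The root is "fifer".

izzezgirfifer

Attach tense remote past gir- (before consonant 'f') → girfifer.
Attach aspect perfective zaz- → zazgirfifer.
Attach mood conditional uz- → uzzazgirfifer.
Apply vowel harmony: uzzazgirfifer → izzezgirfifer.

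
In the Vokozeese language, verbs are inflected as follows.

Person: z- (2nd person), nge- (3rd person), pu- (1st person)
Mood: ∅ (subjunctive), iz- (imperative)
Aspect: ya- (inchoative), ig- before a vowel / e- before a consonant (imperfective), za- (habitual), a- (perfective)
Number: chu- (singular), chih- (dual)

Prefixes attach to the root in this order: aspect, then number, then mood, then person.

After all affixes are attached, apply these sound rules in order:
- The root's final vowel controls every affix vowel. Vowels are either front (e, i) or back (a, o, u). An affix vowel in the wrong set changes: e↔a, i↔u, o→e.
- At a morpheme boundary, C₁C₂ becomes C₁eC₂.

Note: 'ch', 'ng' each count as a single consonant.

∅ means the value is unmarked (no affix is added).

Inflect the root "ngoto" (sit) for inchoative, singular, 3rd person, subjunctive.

ngachuyangoto

Attach aspect inchoative ya- → yangoto.
Attach number singular chu- → chuyangoto.
mood = subjunctive: zero marking, form stays chuyangoto.
Attach person 3rd person nge- → ngechuyangoto.
Apply vowel harmony: ngechuyangoto → ngachuyangoto.
Epenthesis: no change.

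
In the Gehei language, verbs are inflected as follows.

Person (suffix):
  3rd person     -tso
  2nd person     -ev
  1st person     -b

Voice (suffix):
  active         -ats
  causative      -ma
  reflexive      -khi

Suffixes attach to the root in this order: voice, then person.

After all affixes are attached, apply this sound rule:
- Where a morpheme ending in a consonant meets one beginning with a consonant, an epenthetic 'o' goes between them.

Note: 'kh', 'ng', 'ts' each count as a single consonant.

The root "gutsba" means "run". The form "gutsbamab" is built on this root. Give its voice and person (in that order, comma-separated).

Segment: gutsba-ma-b.
voice: -ma → causative.
person: -b → 1st person.

causative, 1st person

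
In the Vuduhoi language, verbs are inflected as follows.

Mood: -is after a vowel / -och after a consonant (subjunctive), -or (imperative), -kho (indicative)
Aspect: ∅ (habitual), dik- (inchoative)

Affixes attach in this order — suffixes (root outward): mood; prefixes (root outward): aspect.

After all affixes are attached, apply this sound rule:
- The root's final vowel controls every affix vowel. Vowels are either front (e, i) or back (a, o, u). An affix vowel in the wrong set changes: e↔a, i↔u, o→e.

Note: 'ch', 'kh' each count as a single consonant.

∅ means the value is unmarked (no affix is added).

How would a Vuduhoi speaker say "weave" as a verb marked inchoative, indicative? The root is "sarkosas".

duksarkosaskho

Attach aspect inchoative dik- → diksarkosas.
Attach mood indicative -kho → diksarkosaskho.
Apply vowel harmony: diksarkosaskho → duksarkosaskho.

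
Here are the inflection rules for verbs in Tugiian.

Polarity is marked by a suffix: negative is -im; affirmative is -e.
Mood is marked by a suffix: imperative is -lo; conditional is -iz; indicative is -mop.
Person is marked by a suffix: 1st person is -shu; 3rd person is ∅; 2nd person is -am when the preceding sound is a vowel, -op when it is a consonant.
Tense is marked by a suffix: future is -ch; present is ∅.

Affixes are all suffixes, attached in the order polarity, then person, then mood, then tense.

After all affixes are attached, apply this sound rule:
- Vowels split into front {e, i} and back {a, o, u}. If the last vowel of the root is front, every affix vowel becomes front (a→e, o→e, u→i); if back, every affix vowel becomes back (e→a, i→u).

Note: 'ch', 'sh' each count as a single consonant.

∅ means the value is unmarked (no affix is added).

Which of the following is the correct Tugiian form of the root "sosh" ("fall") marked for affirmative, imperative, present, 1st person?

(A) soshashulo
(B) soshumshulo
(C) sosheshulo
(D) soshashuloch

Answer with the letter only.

Attach polarity affirmative -e → soshe.
Attach person 1st person -shu → sosheshu.
Attach mood imperative -lo → sosheshulo.
tense = present: zero marking, form stays sosheshulo.
Apply vowel harmony: sosheshulo → soshashulo.
So the correct form is soshashulo, option (A).
(B) soshumshulo is wrong: it uses negative instead of affirmative for polarity.
(C) sosheshulo is wrong: it fails to apply the sound rule(s).
(D) soshashuloch is wrong: it uses future instead of present for tense.

A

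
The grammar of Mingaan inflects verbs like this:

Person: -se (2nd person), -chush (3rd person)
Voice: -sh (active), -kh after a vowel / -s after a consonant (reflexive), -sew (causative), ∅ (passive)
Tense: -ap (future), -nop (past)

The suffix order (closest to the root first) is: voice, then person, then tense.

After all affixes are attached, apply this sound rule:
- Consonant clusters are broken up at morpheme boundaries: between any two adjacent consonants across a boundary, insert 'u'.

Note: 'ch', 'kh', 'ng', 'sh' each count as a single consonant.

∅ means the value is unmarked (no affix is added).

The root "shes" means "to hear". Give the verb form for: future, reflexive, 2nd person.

shesususeap

Attach voice reflexive -s (after consonant 's') → shess.
Attach person 2nd person -se → shessse.
Attach tense future -ap → shessseap.
Apply epenthesis: shessseap → shesususeap.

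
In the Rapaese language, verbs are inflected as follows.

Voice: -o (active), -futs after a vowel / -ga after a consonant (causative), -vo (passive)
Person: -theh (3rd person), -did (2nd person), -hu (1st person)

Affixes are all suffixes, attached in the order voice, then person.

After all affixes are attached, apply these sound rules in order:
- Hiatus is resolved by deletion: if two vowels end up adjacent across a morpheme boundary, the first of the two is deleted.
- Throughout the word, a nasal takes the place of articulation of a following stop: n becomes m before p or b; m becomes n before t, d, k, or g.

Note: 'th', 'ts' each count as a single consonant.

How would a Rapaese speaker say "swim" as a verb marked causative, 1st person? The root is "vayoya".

Attach voice causative -futs (after vowel 'a') → vayoyafuts.
Attach person 1st person -hu → vayoyafutshu.
Vowel deletion: no change.
Nasal assimilation: no change.

vayoyafutshu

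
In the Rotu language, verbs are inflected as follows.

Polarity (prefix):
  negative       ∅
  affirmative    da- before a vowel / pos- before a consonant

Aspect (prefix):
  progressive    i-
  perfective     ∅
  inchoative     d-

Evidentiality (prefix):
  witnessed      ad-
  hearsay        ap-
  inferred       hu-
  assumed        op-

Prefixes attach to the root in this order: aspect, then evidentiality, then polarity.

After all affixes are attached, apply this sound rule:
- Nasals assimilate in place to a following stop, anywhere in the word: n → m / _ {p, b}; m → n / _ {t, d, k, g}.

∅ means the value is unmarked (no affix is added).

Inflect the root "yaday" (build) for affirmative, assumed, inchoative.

Attach aspect inchoative d- → dyaday.
Attach evidentiality assumed op- → opdyaday.
Attach polarity affirmative da- (before vowel 'o') → daopdyaday.
Nasal assimilation: no change.

daopdyaday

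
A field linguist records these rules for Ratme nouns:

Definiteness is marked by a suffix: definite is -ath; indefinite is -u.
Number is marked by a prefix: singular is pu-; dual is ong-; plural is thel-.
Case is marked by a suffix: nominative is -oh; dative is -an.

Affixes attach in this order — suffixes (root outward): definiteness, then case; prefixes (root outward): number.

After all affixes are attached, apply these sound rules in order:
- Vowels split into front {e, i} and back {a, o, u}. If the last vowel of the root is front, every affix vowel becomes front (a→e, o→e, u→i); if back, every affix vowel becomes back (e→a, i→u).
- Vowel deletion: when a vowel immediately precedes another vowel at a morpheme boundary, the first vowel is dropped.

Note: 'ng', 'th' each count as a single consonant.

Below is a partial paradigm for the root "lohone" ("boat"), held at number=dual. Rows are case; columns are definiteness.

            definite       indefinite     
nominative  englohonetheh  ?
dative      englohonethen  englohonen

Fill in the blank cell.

englohoneh

Attach definiteness indefinite -u → lohoneu.
Attach number dual ong- → onglohoneu.
Attach case nominative -oh → onglohoneuoh.
Apply vowel harmony: onglohoneuoh → englohoneieh.
Apply vowel deletion: englohoneieh → englohoneh.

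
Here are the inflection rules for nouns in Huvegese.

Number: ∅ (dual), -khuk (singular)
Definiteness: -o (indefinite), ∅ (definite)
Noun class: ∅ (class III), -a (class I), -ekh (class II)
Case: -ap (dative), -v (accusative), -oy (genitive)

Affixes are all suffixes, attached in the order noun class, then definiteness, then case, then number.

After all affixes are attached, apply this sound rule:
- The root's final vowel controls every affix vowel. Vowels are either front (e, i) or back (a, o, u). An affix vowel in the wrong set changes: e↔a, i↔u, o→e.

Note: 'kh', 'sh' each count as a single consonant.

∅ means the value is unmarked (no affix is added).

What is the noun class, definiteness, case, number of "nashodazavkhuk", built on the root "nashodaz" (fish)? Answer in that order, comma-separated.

class I, definite, accusative, singular

Segment: nashodaz-a-v-khuk.
noun class: -a → class I.
definiteness: ∅ → definite.
case: -v → accusative.
number: -khuk → singular.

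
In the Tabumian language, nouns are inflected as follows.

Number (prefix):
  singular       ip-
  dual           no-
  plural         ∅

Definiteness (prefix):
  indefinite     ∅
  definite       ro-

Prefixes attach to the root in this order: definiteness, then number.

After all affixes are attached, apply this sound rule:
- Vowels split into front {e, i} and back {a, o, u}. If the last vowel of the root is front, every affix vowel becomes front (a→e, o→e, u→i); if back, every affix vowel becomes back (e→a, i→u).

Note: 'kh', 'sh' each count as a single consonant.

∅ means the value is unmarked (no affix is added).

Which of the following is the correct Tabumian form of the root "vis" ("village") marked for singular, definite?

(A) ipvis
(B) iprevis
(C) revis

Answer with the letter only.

B

Attach definiteness definite ro- → rovis.
Attach number singular ip- → iprovis.
Apply vowel harmony: iprovis → iprevis.
So the correct form is iprevis, option (B).
(C) revis is wrong: it uses plural instead of singular for number.
(A) ipvis is wrong: it uses indefinite instead of definite for definiteness.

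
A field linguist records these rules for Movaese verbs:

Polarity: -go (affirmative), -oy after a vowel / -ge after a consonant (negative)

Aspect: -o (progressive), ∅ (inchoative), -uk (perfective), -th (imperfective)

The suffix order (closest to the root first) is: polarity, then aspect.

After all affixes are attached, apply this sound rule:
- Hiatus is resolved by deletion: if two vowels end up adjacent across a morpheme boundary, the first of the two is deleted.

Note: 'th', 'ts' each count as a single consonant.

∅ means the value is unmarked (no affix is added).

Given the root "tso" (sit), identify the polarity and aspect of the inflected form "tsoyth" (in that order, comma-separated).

negative, imperfective

Segment: tso-oy-th.
polarity: -oy/ge → negative.
aspect: -th → imperfective.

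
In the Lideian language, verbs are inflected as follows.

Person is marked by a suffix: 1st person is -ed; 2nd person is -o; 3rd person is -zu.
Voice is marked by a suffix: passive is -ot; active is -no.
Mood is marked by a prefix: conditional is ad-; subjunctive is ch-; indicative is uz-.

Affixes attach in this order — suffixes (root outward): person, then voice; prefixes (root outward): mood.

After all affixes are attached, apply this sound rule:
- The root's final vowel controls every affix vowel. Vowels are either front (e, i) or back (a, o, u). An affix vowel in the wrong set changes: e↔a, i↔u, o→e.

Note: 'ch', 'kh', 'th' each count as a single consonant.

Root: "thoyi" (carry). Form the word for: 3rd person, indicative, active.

Attach person 3rd person -zu → thoyizu.
Attach mood indicative uz- → uzthoyizu.
Attach voice active -no → uzthoyizuno.
Apply vowel harmony: uzthoyizuno → izthoyizine.

izthoyizine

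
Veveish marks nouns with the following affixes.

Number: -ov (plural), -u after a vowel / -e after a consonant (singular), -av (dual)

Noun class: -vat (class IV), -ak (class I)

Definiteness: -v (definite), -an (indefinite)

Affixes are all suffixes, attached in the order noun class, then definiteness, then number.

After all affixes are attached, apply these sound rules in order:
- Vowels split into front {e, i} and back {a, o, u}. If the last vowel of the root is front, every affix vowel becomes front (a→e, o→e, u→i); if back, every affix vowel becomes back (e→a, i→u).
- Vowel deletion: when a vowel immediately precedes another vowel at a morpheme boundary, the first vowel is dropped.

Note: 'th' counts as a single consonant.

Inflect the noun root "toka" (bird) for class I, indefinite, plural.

tokakanov

Attach noun class class I -ak → tokaak.
Attach definiteness indefinite -an → tokaakan.
Attach number plural -ov → tokaakanov.
Vowel harmony: no change.
Apply vowel deletion: tokaakanov → tokakanov.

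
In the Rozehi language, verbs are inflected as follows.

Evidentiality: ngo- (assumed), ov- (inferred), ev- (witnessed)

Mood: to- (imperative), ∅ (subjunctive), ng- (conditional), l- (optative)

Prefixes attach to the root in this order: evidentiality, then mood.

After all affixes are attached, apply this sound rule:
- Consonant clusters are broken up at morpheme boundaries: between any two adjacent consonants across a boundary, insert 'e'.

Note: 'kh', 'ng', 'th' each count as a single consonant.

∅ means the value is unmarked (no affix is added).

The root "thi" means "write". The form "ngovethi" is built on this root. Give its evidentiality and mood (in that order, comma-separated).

Segment: ng-ov-thi.
evidentiality: ov- → inferred.
mood: ng- → conditional.

inferred, conditional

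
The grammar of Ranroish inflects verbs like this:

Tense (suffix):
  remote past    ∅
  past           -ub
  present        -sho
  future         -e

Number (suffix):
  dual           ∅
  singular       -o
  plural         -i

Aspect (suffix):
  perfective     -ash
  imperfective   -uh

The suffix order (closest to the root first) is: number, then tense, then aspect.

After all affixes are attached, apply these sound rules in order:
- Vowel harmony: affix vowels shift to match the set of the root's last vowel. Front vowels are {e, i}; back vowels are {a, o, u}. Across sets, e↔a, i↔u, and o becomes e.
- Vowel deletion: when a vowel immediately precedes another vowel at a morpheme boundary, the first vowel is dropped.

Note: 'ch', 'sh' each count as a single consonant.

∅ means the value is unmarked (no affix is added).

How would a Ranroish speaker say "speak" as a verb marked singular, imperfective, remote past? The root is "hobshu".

Attach number singular -o → hobshuo.
tense = remote past: zero marking, form stays hobshuo.
Attach aspect imperfective -uh → hobshuouh.
Vowel harmony: no change.
Apply vowel deletion: hobshuouh → hobshuh.

hobshuh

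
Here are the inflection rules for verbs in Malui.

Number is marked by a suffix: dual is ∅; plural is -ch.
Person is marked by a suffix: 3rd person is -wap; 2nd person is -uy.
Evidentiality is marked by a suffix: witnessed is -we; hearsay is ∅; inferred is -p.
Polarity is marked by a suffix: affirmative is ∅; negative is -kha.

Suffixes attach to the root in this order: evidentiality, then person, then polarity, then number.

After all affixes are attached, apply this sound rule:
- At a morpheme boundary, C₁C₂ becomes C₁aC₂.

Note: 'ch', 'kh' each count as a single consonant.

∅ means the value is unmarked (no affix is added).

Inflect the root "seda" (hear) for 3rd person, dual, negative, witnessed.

Attach evidentiality witnessed -we → sedawe.
Attach person 3rd person -wap → sedawewap.
Attach polarity negative -kha → sedawewapkha.
number = dual: zero marking, form stays sedawewapkha.
Apply epenthesis: sedawewapkha → sedawewapakha.

sedawewapakha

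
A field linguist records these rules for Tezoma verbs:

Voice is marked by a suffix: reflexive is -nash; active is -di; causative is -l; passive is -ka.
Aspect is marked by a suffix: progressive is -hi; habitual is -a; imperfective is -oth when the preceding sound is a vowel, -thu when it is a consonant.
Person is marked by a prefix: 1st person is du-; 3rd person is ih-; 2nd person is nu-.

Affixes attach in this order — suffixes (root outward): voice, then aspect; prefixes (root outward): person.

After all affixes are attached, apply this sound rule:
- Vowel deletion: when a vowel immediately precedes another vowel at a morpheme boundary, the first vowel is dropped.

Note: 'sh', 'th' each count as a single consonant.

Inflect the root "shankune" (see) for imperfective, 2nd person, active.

Attach person 2nd person nu- → nushankune.
Attach voice active -di → nushankunedi.
Attach aspect imperfective -oth (after vowel 'i') → nushankunedioth.
Apply vowel deletion: nushankunedioth → nushankunedoth.

nushankunedoth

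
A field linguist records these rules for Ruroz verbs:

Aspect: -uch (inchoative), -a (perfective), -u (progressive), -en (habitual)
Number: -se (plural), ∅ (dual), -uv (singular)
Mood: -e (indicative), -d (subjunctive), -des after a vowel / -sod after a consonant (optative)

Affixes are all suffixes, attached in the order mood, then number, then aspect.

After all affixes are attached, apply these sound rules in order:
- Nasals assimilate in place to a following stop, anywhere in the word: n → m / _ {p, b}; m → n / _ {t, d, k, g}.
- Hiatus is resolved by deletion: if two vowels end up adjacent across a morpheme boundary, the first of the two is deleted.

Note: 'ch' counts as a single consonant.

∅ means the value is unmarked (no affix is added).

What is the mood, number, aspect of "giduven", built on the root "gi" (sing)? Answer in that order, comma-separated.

subjunctive, singular, habitual

Segment: gi-d-uv-en.
mood: -d → subjunctive.
number: -uv → singular.
aspect: -en → habitual.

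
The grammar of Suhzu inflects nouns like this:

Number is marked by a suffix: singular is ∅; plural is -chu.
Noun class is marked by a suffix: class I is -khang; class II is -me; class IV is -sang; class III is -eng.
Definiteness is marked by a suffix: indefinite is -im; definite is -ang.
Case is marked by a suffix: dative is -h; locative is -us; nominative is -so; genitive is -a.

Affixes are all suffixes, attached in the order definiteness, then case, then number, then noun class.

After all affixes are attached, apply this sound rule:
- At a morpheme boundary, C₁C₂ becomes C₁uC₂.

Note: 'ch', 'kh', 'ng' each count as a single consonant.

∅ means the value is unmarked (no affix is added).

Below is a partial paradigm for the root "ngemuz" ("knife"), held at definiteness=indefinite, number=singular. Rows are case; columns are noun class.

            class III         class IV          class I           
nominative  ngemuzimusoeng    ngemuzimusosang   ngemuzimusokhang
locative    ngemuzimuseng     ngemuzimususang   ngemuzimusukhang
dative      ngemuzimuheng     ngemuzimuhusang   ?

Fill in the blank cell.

Attach definiteness indefinite -im → ngemuzim.
Attach case dative -h → ngemuzimh.
number = singular: zero marking, form stays ngemuzimh.
Attach noun class class I -khang → ngemuzimhkhang.
Apply epenthesis: ngemuzimhkhang → ngemuzimuhukhang.

ngemuzimuhukhang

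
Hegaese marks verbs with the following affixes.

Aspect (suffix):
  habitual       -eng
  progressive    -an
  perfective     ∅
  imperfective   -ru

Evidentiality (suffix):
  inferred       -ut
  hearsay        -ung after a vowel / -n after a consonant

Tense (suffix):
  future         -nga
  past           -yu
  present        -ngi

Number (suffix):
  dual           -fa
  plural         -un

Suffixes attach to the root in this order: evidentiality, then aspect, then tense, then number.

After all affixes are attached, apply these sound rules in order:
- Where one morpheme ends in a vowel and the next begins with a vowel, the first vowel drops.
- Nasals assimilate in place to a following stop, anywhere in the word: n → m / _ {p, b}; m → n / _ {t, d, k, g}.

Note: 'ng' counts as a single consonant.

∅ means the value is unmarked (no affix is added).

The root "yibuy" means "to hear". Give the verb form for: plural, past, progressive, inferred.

yibuyutanyun

Attach evidentiality inferred -ut → yibuyut.
Attach aspect progressive -an → yibuyutan.
Attach tense past -yu → yibuyutanyu.
Attach number plural -un → yibuyutanyuun.
Apply vowel deletion: yibuyutanyuun → yibuyutanyun.
Nasal assimilation: no change.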